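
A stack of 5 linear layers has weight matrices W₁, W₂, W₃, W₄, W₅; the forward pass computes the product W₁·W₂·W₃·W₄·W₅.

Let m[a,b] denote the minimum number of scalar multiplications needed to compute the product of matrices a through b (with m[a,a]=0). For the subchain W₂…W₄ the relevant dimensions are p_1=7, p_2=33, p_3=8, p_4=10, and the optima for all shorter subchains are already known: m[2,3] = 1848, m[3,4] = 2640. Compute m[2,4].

2408

m[2,4] = min over k∈[2,3] of m[2,k]+m[k+1,4]+p_{1}·p_k·p_{4}.
k=2: 0 + 2640 + 7·33·10 = 4950; k=3: 1848 + 0 + 7·8·10 = 2408.
Minimum: 2408 at k=3.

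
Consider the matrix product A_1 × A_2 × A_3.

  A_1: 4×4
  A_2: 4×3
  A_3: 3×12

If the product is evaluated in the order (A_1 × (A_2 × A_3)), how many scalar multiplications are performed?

(A_2 × A_3): 4×3 by 3×12 → 4×12, cost 4·3·12 = 144
(A_1 × (A_2 × A_3)): 4×4 by 4×12 → 4×12, cost 4·4·12 = 192; cumulative 336
Total: 336 scalar multiplications.

336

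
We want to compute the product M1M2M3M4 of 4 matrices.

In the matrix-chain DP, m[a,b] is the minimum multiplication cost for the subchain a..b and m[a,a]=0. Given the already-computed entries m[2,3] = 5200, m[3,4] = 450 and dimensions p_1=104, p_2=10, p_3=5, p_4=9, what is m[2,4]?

m[2,4] = min over k∈[2,3] of m[2,k]+m[k+1,4]+p_{1}·p_k·p_{4}.
k=2: 0 + 450 + 104·10·9 = 9810; k=3: 5200 + 0 + 104·5·9 = 9880.
Minimum: 9810 at k=2.

9810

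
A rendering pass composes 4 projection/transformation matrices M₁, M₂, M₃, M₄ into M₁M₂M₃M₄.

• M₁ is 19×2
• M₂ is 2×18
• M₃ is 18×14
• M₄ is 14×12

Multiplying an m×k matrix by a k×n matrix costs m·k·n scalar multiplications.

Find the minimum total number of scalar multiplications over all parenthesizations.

Adjacent pairs: M₁M₂ = 19·2·18 = 684; M₂M₃ = 2·18·14 = 504; M₃M₄ = 18·14·12 = 3024.
Length 3: M₁..M₃: k=1: 0+504+19·2·14=1036; k=2: 684+0+19·18·14=5472 → min 1036 | M₂..M₄: k=2: 0+3024+2·18·12=3456; k=3: 504+0+2·14·12=840 → min 840.
Length 4: M₁..M₄: k=1: 0+840+19·2·12=1296; k=2: 684+3024+19·18·12=7812; k=3: 1036+0+19·14·12=4228 → min 1296.
Optimal order: (M₁((M₂M₃)M₄)) with cost 1296.

1296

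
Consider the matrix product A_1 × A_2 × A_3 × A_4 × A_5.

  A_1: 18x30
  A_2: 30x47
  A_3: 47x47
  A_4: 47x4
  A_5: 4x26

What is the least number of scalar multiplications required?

18508

Adjacent pairs: A_1A_2 = 18·30·47 = 25380; A_2A_3 = 30·47·47 = 66270; A_3A_4 = 47·47·4 = 8836; A_4A_5 = 47·4·26 = 4888.
Length 3: A_1..A_3: k=1: 0+66270+18·30·47=91650; k=2: 25380+0+18·47·47=65142 → min 65142 | A_2..A_4: k=2: 0+8836+30·47·4=14476; k=3: 66270+0+30·47·4=71910 → min 14476 | A_3..A_5: k=3: 0+4888+47·47·26=62322; k=4: 8836+0+47·4·26=13724 → min 13724.
Length 4: A_1..A_4: k=1: 0+14476+18·30·4=16636; k=2: 25380+8836+18·47·4=37600; k=3: 65142+0+18·47·4=68526 → min 16636 | A_2..A_5: k=2: 0+13724+30·47·26=50384; k=3: 66270+4888+30·47·26=107818; k=4: 14476+0+30·4·26=17596 → min 17596.
Length 5: A_1..A_5: k=1: 0+17596+18·30·26=31636; k=2: 25380+13724+18·47·26=61100; k=3: 65142+4888+18·47·26=92026; k=4: 16636+0+18·4·26=18508 → min 18508.
Optimal order: ((A_1 × (A_2 × (A_3 × A_4))) × A_5) with cost 18508.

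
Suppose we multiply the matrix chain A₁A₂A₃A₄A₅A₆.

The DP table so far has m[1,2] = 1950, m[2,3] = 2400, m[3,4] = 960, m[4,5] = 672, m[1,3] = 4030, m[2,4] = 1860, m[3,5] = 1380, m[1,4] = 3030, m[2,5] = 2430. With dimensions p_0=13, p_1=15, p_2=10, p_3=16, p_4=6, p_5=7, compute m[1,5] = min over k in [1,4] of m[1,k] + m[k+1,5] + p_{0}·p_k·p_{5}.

3576

m[1,5] = min over k∈[1,4] of m[1,k]+m[k+1,5]+p_{0}·p_k·p_{5}.
k=1: 0 + 2430 + 13·15·7 = 3795; k=2: 1950 + 1380 + 13·10·7 = 4240; k=3: 4030 + 672 + 13·16·7 = 6158; k=4: 3030 + 0 + 13·6·7 = 3576.
Minimum: 3576 at k=4.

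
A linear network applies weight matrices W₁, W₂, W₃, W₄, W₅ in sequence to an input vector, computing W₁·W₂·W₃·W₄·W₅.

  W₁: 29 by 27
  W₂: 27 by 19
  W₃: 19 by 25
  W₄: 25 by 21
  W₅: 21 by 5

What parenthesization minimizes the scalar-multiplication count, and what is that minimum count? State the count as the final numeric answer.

Adjacent pairs: W₁W₂ = 29·27·19 = 14877; W₂W₃ = 27·19·25 = 12825; W₃W₄ = 19·25·21 = 9975; W₄W₅ = 25·21·5 = 2625.
Length 3: W₁..W₃: k=1: 0+12825+29·27·25=32400; k=2: 14877+0+29·19·25=28652 → min 28652 | W₂..W₄: k=2: 0+9975+27·19·21=20748; k=3: 12825+0+27·25·21=27000 → min 20748 | W₃..W₅: k=3: 0+2625+19·25·5=5000; k=4: 9975+0+19·21·5=11970 → min 5000.
Length 4: W₁..W₄: k=1: 0+20748+29·27·21=37191; k=2: 14877+9975+29·19·21=36423; k=3: 28652+0+29·25·21=43877 → min 36423 | W₂..W₅: k=2: 0+5000+27·19·5=7565; k=3: 12825+2625+27·25·5=18825; k=4: 20748+0+27·21·5=23583 → min 7565.
Length 5: W₁..W₅: k=1: 0+7565+29·27·5=11480; k=2: 14877+5000+29·19·5=22632; k=3: 28652+2625+29·25·5=34902; k=4: 36423+0+29·21·5=39468 → min 11480.
Optimal parenthesization: (W₁·(W₂·(W₃·(W₄·W₅)))) with cost 11480.

11480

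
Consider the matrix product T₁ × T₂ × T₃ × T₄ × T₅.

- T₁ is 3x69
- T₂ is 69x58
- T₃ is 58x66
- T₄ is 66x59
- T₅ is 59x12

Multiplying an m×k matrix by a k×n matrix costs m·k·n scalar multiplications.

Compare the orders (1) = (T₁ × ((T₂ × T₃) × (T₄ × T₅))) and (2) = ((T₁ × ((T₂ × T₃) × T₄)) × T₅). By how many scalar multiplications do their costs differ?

Order (1) = (T₁ × ((T₂ × T₃) × (T₄ × T₅))): (T₂ × T₃): 69×58 by 58×66 → 69×66, cost 69·58·66 = 264132; (T₄ × T₅): 66×59 by 59×12 → 66×12, cost 66·59·12 = 46728; ((T₂ × T₃) × (T₄ × T₅)): 69×66 by 66×12 → 69×12, cost 69·66·12 = 54648; cumulative 365508; (T₁ × ((T₂ × T₃) × (T₄ × T₅))): 3×69 by 69×12 → 3×12, cost 3·69·12 = 2484; cumulative 367992. Total 367992.
Order (2) = ((T₁ × ((T₂ × T₃) × T₄)) × T₅): (T₂ × T₃): 69×58 by 58×66 → 69×66, cost 69·58·66 = 264132; ((T₂ × T₃) × T₄): 69×66 by 66×59 → 69×59, cost 69·66·59 = 268686; cumulative 532818; (T₁ × ((T₂ × T₃) × T₄)): 3×69 by 69×59 → 3×59, cost 3·69·59 = 12213; cumulative 545031; ((T₁ × ((T₂ × T₃) × T₄)) × T₅): 3×59 by 59×12 → 3×12, cost 3·59·12 = 2124; cumulative 547155. Total 547155.
Difference: |367992 − 547155| = 179163.

179163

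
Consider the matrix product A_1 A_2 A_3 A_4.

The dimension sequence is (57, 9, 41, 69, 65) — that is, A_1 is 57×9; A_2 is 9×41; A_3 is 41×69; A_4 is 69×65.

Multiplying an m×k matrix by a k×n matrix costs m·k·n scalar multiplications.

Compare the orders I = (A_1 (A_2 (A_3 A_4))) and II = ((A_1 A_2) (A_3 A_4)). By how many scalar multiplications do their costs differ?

115608

Order I = (A_1 (A_2 (A_3 A_4))): (A_3 A_4): 41×69 by 69×65 → 41×65, cost 41·69·65 = 183885; (A_2 (A_3 A_4)): 9×41 by 41×65 → 9×65, cost 9·41·65 = 23985; cumulative 207870; (A_1 (A_2 (A_3 A_4))): 57×9 by 9×65 → 57×65, cost 57·9·65 = 33345; cumulative 241215. Total 241215.
Order II = ((A_1 A_2) (A_3 A_4)): (A_1 A_2): 57×9 by 9×41 → 57×41, cost 57·9·41 = 21033; (A_3 A_4): 41×69 by 69×65 → 41×65, cost 41·69·65 = 183885; ((A_1 A_2) (A_3 A_4)): 57×41 by 41×65 → 57×65, cost 57·41·65 = 151905; cumulative 356823. Total 356823.
Difference: |241215 − 356823| = 115608.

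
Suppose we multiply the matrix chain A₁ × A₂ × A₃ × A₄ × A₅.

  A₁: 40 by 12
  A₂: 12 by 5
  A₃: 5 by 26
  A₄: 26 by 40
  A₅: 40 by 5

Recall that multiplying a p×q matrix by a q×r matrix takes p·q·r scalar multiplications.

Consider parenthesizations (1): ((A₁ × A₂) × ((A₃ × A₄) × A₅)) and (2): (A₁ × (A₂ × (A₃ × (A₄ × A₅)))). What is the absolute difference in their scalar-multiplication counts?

Order (1) = ((A₁ × A₂) × ((A₃ × A₄) × A₅)): (A₁ × A₂): 40×12 by 12×5 → 40×5, cost 40·12·5 = 2400; (A₃ × A₄): 5×26 by 26×40 → 5×40, cost 5·26·40 = 5200; ((A₃ × A₄) × A₅): 5×40 by 40×5 → 5×5, cost 5·40·5 = 1000; cumulative 6200; ((A₁ × A₂) × ((A₃ × A₄) × A₅)): 40×5 by 5×5 → 40×5, cost 40·5·5 = 1000; cumulative 9600. Total 9600.
Order (2) = (A₁ × (A₂ × (A₃ × (A₄ × A₅)))): (A₄ × A₅): 26×40 by 40×5 → 26×5, cost 26·40·5 = 5200; (A₃ × (A₄ × A₅)): 5×26 by 26×5 → 5×5, cost 5·26·5 = 650; cumulative 5850; (A₂ × (A₃ × (A₄ × A₅))): 12×5 by 5×5 → 12×5, cost 12·5·5 = 300; cumulative 6150; (A₁ × (A₂ × (A₃ × (A₄ × A₅)))): 40×12 by 12×5 → 40×5, cost 40·12·5 = 2400; cumulative 8550. Total 8550.
Difference: |9600 − 8550| = 1050.

1050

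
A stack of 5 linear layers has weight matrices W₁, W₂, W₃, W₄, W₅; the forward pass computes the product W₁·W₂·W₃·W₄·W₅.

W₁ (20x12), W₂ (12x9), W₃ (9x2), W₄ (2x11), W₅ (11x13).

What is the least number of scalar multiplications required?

1502

Adjacent pairs: W₁W₂ = 20·12·9 = 2160; W₂W₃ = 12·9·2 = 216; W₃W₄ = 9·2·11 = 198; W₄W₅ = 2·11·13 = 286.
Length 3: W₁..W₃: k=1: 0+216+20·12·2=696; k=2: 2160+0+20·9·2=2520 → min 696 | W₂..W₄: k=2: 0+198+12·9·11=1386; k=3: 216+0+12·2·11=480 → min 480 | W₃..W₅: k=3: 0+286+9·2·13=520; k=4: 198+0+9·11·13=1485 → min 520.
Length 4: W₁..W₄: k=1: 0+480+20·12·11=3120; k=2: 2160+198+20·9·11=4338; k=3: 696+0+20·2·11=1136 → min 1136 | W₂..W₅: k=2: 0+520+12·9·13=1924; k=3: 216+286+12·2·13=814; k=4: 480+0+12·11·13=2196 → min 814.
Length 5: W₁..W₅: k=1: 0+814+20·12·13=3934; k=2: 2160+520+20·9·13=5020; k=3: 696+286+20·2·13=1502; k=4: 1136+0+20·11·13=3996 → min 1502.
Optimal order: ((W₁·(W₂·W₃))·(W₄·W₅)) with cost 1502.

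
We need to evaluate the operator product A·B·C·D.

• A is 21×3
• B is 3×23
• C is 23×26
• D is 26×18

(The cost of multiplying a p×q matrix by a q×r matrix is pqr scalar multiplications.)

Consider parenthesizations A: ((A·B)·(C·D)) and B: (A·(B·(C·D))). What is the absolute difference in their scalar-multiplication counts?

7767

Order A = ((A·B)·(C·D)): (A·B): 21×3 by 3×23 → 21×23, cost 21·3·23 = 1449; (C·D): 23×26 by 26×18 → 23×18, cost 23·26·18 = 10764; ((A·B)·(C·D)): 21×23 by 23×18 → 21×18, cost 21·23·18 = 8694; cumulative 20907. Total 20907.
Order B = (A·(B·(C·D))): (C·D): 23×26 by 26×18 → 23×18, cost 23·26·18 = 10764; (B·(C·D)): 3×23 by 23×18 → 3×18, cost 3·23·18 = 1242; cumulative 12006; (A·(B·(C·D))): 21×3 by 3×18 → 21×18, cost 21·3·18 = 1134; cumulative 13140. Total 13140.
Difference: |20907 − 13140| = 7767.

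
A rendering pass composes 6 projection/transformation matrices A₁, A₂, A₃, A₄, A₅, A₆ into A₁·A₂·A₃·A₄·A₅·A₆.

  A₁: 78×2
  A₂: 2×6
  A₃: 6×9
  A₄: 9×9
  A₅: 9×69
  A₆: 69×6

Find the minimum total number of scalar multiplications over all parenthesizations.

Adjacent pairs: A₁A₂ = 78·2·6 = 936; A₂A₃ = 2·6·9 = 108; A₃A₄ = 6·9·9 = 486; A₄A₅ = 9·9·69 = 5589; A₅A₆ = 9·69·6 = 3726.
Length 3: A₁..A₃: k=1: 0+108+78·2·9=1512; k=2: 936+0+78·6·9=5148 → min 1512 | A₂..A₄: k=2: 0+486+2·6·9=594; k=3: 108+0+2·9·9=270 → min 270 | A₃..A₅: k=3: 0+5589+6·9·69=9315; k=4: 486+0+6·9·69=4212 → min 4212 | A₄..A₆: k=4: 0+3726+9·9·6=4212; k=5: 5589+0+9·69·6=9315 → min 4212.
Length 4: A₁..A₄: k=1: 0+270+78·2·9=1674; k=2: 936+486+78·6·9=5634; k=3: 1512+0+78·9·9=7830 → min 1674 | A₂..A₅: k=2: 0+4212+2·6·69=5040; k=3: 108+5589+2·9·69=6939; k=4: 270+0+2·9·69=1512 → min 1512 | A₃..A₆: k=3: 0+4212+6·9·6=4536; k=4: 486+3726+6·9·6=4536; k=5: 4212+0+6·69·6=6696 → min 4536.
Length 5: A₁..A₅: k=1: 0+1512+78·2·69=12276; k=2: 936+4212+78·6·69=37440; k=3: 1512+5589+78·9·69=55539; k=4: 1674+0+78·9·69=50112 → min 12276 | A₂..A₆: k=2: 0+4536+2·6·6=4608; k=3: 108+4212+2·9·6=4428; k=4: 270+3726+2·9·6=4104; k=5: 1512+0+2·69·6=2340 → min 2340.
Length 6: A₁..A₆: k=1: 0+2340+78·2·6=3276; k=2: 936+4536+78·6·6=8280; k=3: 1512+4212+78·9·6=9936; k=4: 1674+3726+78·9·6=9612; k=5: 12276+0+78·69·6=44568 → min 3276.
Optimal order: (A₁·((((A₂·A₃)·A₄)·A₅)·A₆)) with cost 3276.

3276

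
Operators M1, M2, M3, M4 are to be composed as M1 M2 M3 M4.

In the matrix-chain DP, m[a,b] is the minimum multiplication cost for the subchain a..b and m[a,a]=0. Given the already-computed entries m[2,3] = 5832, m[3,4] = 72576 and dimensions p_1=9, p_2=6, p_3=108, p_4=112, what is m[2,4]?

78624

m[2,4] = min over k∈[2,3] of m[2,k]+m[k+1,4]+p_{1}·p_k·p_{4}.
k=2: 0 + 72576 + 9·6·112 = 78624; k=3: 5832 + 0 + 9·108·112 = 114696.
Minimum: 78624 at k=2.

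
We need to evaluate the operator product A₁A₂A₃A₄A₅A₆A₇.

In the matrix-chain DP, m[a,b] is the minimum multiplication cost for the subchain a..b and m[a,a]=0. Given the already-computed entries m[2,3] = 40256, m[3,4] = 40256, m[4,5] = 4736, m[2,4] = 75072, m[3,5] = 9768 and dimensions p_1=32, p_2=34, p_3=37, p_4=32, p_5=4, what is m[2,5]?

m[2,5] = min over k∈[2,4] of m[2,k]+m[k+1,5]+p_{1}·p_k·p_{5}.
k=2: 0 + 9768 + 32·34·4 = 14120; k=3: 40256 + 4736 + 32·37·4 = 49728; k=4: 75072 + 0 + 32·32·4 = 79168.
Minimum: 14120 at k=2.

14120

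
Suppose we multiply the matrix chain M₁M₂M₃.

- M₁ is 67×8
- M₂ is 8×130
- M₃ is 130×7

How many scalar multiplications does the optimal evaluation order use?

11032

Order (M₁(M₂M₃)): (M₂M₃): 8×130 by 130×7 → 8×7, cost 8·130·7 = 7280; (M₁(M₂M₃)): 67×8 by 8×7 → 67×7, cost 67·8·7 = 3752; cumulative 11032. Total 11032.
Order ((M₁M₂)M₃): (M₁M₂): 67×8 by 8×130 → 67×130, cost 67·8·130 = 69680; ((M₁M₂)M₃): 67×130 by 130×7 → 67×7, cost 67·130·7 = 60970; cumulative 130650. Total 130650.
Minimum: 11032.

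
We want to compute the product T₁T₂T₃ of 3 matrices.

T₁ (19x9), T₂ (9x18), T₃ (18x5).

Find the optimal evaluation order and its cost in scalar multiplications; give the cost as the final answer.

(T₁(T₂T₃)): cost 1665.
((T₁T₂)T₃): cost 4788.
Optimal: (T₁(T₂T₃)) with cost 1665.

1665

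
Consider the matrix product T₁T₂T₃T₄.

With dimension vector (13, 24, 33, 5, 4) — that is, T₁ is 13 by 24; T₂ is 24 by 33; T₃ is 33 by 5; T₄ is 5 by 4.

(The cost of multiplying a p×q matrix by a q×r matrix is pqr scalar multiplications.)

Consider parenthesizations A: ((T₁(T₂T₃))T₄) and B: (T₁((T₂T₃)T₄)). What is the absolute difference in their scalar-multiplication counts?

Order A = ((T₁(T₂T₃))T₄): (T₂T₃): 24×33 by 33×5 → 24×5, cost 24·33·5 = 3960; (T₁(T₂T₃)): 13×24 by 24×5 → 13×5, cost 13·24·5 = 1560; cumulative 5520; ((T₁(T₂T₃))T₄): 13×5 by 5×4 → 13×4, cost 13·5·4 = 260; cumulative 5780. Total 5780.
Order B = (T₁((T₂T₃)T₄)): (T₂T₃): 24×33 by 33×5 → 24×5, cost 24·33·5 = 3960; ((T₂T₃)T₄): 24×5 by 5×4 → 24×4, cost 24·5·4 = 480; cumulative 4440; (T₁((T₂T₃)T₄)): 13×24 by 24×4 → 13×4, cost 13·24·4 = 1248; cumulative 5688. Total 5688.
Difference: |5780 − 5688| = 92.

92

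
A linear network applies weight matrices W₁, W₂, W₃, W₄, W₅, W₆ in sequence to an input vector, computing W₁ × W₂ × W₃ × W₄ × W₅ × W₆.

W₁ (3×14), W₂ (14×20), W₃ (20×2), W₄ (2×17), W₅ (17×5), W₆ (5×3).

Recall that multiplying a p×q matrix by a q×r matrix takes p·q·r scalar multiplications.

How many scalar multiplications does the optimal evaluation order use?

862

Adjacent pairs: W₁W₂ = 3·14·20 = 840; W₂W₃ = 14·20·2 = 560; W₃W₄ = 20·2·17 = 680; W₄W₅ = 2·17·5 = 170; W₅W₆ = 17·5·3 = 255.
Length 3: W₁..W₃: k=1: 0+560+3·14·2=644; k=2: 840+0+3·20·2=960 → min 644 | W₂..W₄: k=2: 0+680+14·20·17=5440; k=3: 560+0+14·2·17=1036 → min 1036 | W₃..W₅: k=3: 0+170+20·2·5=370; k=4: 680+0+20·17·5=2380 → min 370 | W₄..W₆: k=4: 0+255+2·17·3=357; k=5: 170+0+2·5·3=200 → min 200.
Length 4: W₁..W₄: k=1: 0+1036+3·14·17=1750; k=2: 840+680+3·20·17=2540; k=3: 644+0+3·2·17=746 → min 746 | W₂..W₅: k=2: 0+370+14·20·5=1770; k=3: 560+170+14·2·5=870; k=4: 1036+0+14·17·5=2226 → min 870 | W₃..W₆: k=3: 0+200+20·2·3=320; k=4: 680+255+20·17·3=1955; k=5: 370+0+20·5·3=670 → min 320.
Length 5: W₁..W₅: k=1: 0+870+3·14·5=1080; k=2: 840+370+3·20·5=1510; k=3: 644+170+3·2·5=844; k=4: 746+0+3·17·5=1001 → min 844 | W₂..W₆: k=2: 0+320+14·20·3=1160; k=3: 560+200+14·2·3=844; k=4: 1036+255+14·17·3=2005; k=5: 870+0+14·5·3=1080 → min 844.
Length 6: W₁..W₆: k=1: 0+844+3·14·3=970; k=2: 840+320+3·20·3=1340; k=3: 644+200+3·2·3=862; k=4: 746+255+3·17·3=1154; k=5: 844+0+3·5·3=889 → min 862.
Optimal order: ((W₁ × (W₂ × W₃)) × ((W₄ × W₅) × W₆)) with cost 862.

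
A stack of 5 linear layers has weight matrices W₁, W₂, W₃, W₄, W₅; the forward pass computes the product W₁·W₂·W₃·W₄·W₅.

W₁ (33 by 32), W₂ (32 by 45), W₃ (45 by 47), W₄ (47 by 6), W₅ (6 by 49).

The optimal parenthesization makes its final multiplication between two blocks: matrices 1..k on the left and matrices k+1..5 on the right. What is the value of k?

Adjacent pairs: W₁W₂ = 33·32·45 = 47520; W₂W₃ = 32·45·47 = 67680; W₃W₄ = 45·47·6 = 12690; W₄W₅ = 47·6·49 = 13818.
Length 3: W₁..W₃: k=1: 0+67680+33·32·47=117312; k=2: 47520+0+33·45·47=117315 → min 117312 | W₂..W₄: k=2: 0+12690+32·45·6=21330; k=3: 67680+0+32·47·6=76704 → min 21330 | W₃..W₅: k=3: 0+13818+45·47·49=117453; k=4: 12690+0+45·6·49=25920 → min 25920.
Length 4: W₁..W₄: k=1: 0+21330+33·32·6=27666; k=2: 47520+12690+33·45·6=69120; k=3: 117312+0+33·47·6=126618 → min 27666 | W₂..W₅: k=2: 0+25920+32·45·49=96480; k=3: 67680+13818+32·47·49=155194; k=4: 21330+0+32·6·49=30738 → min 30738.
Top-level splits: k=1: (W₁..W₁)·(W₂..W₅) → 0+30738+33·32·49 = 82482; k=2: (W₁..W₂)·(W₃..W₅) → 47520+25920+33·45·49 = 146205; k=3: (W₁..W₃)·(W₄..W₅) → 117312+13818+33·47·49 = 207129; k=4: (W₁..W₄)·(W₅..W₅) → 27666+0+33·6·49 = 37368.
Best split is after W₄, i.e. k = 4.

4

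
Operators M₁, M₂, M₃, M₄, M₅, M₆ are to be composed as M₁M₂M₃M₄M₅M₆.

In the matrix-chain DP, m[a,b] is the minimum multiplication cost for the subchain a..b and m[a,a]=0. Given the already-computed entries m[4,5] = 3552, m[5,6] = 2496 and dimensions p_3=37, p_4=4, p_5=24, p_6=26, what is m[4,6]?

m[4,6] = min over k∈[4,5] of m[4,k]+m[k+1,6]+p_{3}·p_k·p_{6}.
k=4: 0 + 2496 + 37·4·26 = 6344; k=5: 3552 + 0 + 37·24·26 = 26640.
Minimum: 6344 at k=4.

6344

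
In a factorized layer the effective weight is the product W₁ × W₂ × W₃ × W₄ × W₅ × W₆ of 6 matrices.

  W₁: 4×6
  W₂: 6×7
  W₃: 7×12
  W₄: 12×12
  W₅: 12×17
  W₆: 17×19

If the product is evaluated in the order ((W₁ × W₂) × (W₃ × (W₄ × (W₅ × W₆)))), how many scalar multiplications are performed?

8908

(W₁ × W₂): 4×6 by 6×7 → 4×7, cost 4·6·7 = 168
(W₅ × W₆): 12×17 by 17×19 → 12×19, cost 12·17·19 = 3876
(W₄ × (W₅ × W₆)): 12×12 by 12×19 → 12×19, cost 12·12·19 = 2736; cumulative 6612
(W₃ × (W₄ × (W₅ × W₆))): 7×12 by 12×19 → 7×19, cost 7·12·19 = 1596; cumulative 8208
((W₁ × W₂) × (W₃ × (W₄ × (W₅ × W₆)))): 4×7 by 7×19 → 4×19, cost 4·7·19 = 532; cumulative 8908
Total: 8908 scalar multiplications.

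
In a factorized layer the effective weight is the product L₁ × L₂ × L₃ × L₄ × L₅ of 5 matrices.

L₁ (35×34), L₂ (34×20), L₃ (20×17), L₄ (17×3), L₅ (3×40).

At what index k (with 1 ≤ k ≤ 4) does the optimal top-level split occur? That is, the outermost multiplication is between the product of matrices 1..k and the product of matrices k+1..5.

4

Adjacent pairs: L₁L₂ = 35·34·20 = 23800; L₂L₃ = 34·20·17 = 11560; L₃L₄ = 20·17·3 = 1020; L₄L₅ = 17·3·40 = 2040.
Length 3: L₁..L₃: k=1: 0+11560+35·34·17=31790; k=2: 23800+0+35·20·17=35700 → min 31790 | L₂..L₄: k=2: 0+1020+34·20·3=3060; k=3: 11560+0+34·17·3=13294 → min 3060 | L₃..L₅: k=3: 0+2040+20·17·40=15640; k=4: 1020+0+20·3·40=3420 → min 3420.
Length 4: L₁..L₄: k=1: 0+3060+35·34·3=6630; k=2: 23800+1020+35·20·3=26920; k=3: 31790+0+35·17·3=33575 → min 6630 | L₂..L₅: k=2: 0+3420+34·20·40=30620; k=3: 11560+2040+34·17·40=36720; k=4: 3060+0+34·3·40=7140 → min 7140.
Top-level splits: k=1: (L₁..L₁)·(L₂..L₅) → 0+7140+35·34·40 = 54740; k=2: (L₁..L₂)·(L₃..L₅) → 23800+3420+35·20·40 = 55220; k=3: (L₁..L₃)·(L₄..L₅) → 31790+2040+35·17·40 = 57630; k=4: (L₁..L₄)·(L₅..L₅) → 6630+0+35·3·40 = 10830.
Best split is after L₄, i.e. k = 4.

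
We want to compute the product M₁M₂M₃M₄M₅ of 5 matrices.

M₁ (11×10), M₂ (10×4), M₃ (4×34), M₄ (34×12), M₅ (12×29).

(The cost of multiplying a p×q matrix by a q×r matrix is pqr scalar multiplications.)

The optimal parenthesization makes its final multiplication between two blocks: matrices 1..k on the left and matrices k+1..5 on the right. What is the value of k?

Adjacent pairs: M₁M₂ = 11·10·4 = 440; M₂M₃ = 10·4·34 = 1360; M₃M₄ = 4·34·12 = 1632; M₄M₅ = 34·12·29 = 11832.
Length 3: M₁..M₃: k=1: 0+1360+11·10·34=5100; k=2: 440+0+11·4·34=1936 → min 1936 | M₂..M₄: k=2: 0+1632+10·4·12=2112; k=3: 1360+0+10·34·12=5440 → min 2112 | M₃..M₅: k=3: 0+11832+4·34·29=15776; k=4: 1632+0+4·12·29=3024 → min 3024.
Length 4: M₁..M₄: k=1: 0+2112+11·10·12=3432; k=2: 440+1632+11·4·12=2600; k=3: 1936+0+11·34·12=6424 → min 2600 | M₂..M₅: k=2: 0+3024+10·4·29=4184; k=3: 1360+11832+10·34·29=23052; k=4: 2112+0+10·12·29=5592 → min 4184.
Top-level splits: k=1: (M₁..M₁)·(M₂..M₅) → 0+4184+11·10·29 = 7374; k=2: (M₁..M₂)·(M₃..M₅) → 440+3024+11·4·29 = 4740; k=3: (M₁..M₃)·(M₄..M₅) → 1936+11832+11·34·29 = 24614; k=4: (M₁..M₄)·(M₅..M₅) → 2600+0+11·12·29 = 6428.
Best split is after M₂, i.e. k = 2.

2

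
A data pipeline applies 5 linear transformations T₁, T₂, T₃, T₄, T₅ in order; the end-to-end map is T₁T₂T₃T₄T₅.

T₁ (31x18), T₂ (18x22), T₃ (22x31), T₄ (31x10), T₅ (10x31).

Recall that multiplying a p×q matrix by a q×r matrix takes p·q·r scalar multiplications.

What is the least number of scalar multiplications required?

Adjacent pairs: T₁T₂ = 31·18·22 = 12276; T₂T₃ = 18·22·31 = 12276; T₃T₄ = 22·31·10 = 6820; T₄T₅ = 31·10·31 = 9610.
Length 3: T₁..T₃: k=1: 0+12276+31·18·31=29574; k=2: 12276+0+31·22·31=33418 → min 29574 | T₂..T₄: k=2: 0+6820+18·22·10=10780; k=3: 12276+0+18·31·10=17856 → min 10780 | T₃..T₅: k=3: 0+9610+22·31·31=30752; k=4: 6820+0+22·10·31=13640 → min 13640.
Length 4: T₁..T₄: k=1: 0+10780+31·18·10=16360; k=2: 12276+6820+31·22·10=25916; k=3: 29574+0+31·31·10=39184 → min 16360 | T₂..T₅: k=2: 0+13640+18·22·31=25916; k=3: 12276+9610+18·31·31=39184; k=4: 10780+0+18·10·31=16360 → min 16360.
Length 5: T₁..T₅: k=1: 0+16360+31·18·31=33658; k=2: 12276+13640+31·22·31=47058; k=3: 29574+9610+31·31·31=68975; k=4: 16360+0+31·10·31=25970 → min 25970.
Optimal order: ((T₁(T₂(T₃T₄)))T₅) with cost 25970.

25970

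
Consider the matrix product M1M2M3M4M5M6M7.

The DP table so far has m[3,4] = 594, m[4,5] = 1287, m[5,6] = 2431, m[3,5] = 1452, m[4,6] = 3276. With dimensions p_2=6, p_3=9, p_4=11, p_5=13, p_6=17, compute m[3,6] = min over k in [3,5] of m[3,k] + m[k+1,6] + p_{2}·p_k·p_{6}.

m[3,6] = min over k∈[3,5] of m[3,k]+m[k+1,6]+p_{2}·p_k·p_{6}.
k=3: 0 + 3276 + 6·9·17 = 4194; k=4: 594 + 2431 + 6·11·17 = 4147; k=5: 1452 + 0 + 6·13·17 = 2778.
Minimum: 2778 at k=5.

2778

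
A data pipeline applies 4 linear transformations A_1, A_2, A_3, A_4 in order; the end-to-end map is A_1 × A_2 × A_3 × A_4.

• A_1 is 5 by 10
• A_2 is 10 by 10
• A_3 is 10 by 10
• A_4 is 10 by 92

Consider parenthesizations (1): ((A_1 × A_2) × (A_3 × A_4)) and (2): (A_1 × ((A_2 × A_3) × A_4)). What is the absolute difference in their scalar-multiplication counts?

Order (1) = ((A_1 × A_2) × (A_3 × A_4)): (A_1 × A_2): 5×10 by 10×10 → 5×10, cost 5·10·10 = 500; (A_3 × A_4): 10×10 by 10×92 → 10×92, cost 10·10·92 = 9200; ((A_1 × A_2) × (A_3 × A_4)): 5×10 by 10×92 → 5×92, cost 5·10·92 = 4600; cumulative 14300. Total 14300.
Order (2) = (A_1 × ((A_2 × A_3) × A_4)): (A_2 × A_3): 10×10 by 10×10 → 10×10, cost 10·10·10 = 1000; ((A_2 × A_3) × A_4): 10×10 by 10×92 → 10×92, cost 10·10·92 = 9200; cumulative 10200; (A_1 × ((A_2 × A_3) × A_4)): 5×10 by 10×92 → 5×92, cost 5·10·92 = 4600; cumulative 14800. Total 14800.
Difference: |14300 − 14800| = 500.

500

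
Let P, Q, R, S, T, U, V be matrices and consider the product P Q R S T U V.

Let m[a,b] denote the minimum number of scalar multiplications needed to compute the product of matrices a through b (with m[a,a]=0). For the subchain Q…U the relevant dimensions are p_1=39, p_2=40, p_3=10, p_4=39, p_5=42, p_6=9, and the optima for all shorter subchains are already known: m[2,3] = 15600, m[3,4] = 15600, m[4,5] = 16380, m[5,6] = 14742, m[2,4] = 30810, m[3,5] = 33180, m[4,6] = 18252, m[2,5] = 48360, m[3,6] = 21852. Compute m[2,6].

35892

m[2,6] = min over k∈[2,5] of m[2,k]+m[k+1,6]+p_{1}·p_k·p_{6}.
k=2: 0 + 21852 + 39·40·9 = 35892; k=3: 15600 + 18252 + 39·10·9 = 37362; k=4: 30810 + 14742 + 39·39·9 = 59241; k=5: 48360 + 0 + 39·42·9 = 63102.
Minimum: 35892 at k=2.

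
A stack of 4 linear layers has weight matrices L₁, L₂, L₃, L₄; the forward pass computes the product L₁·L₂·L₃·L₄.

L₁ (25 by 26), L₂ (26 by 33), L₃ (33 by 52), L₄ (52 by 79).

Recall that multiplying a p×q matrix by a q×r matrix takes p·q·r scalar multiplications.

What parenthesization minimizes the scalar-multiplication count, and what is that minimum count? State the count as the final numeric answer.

167050

Adjacent pairs: L₁L₂ = 25·26·33 = 21450; L₂L₃ = 26·33·52 = 44616; L₃L₄ = 33·52·79 = 135564.
Length 3: L₁..L₃: k=1: 0+44616+25·26·52=78416; k=2: 21450+0+25·33·52=64350 → min 64350 | L₂..L₄: k=2: 0+135564+26·33·79=203346; k=3: 44616+0+26·52·79=151424 → min 151424.
Length 4: L₁..L₄: k=1: 0+151424+25·26·79=202774; k=2: 21450+135564+25·33·79=222189; k=3: 64350+0+25·52·79=167050 → min 167050.
Optimal parenthesization: (((L₁·L₂)·L₃)·L₄) with cost 167050.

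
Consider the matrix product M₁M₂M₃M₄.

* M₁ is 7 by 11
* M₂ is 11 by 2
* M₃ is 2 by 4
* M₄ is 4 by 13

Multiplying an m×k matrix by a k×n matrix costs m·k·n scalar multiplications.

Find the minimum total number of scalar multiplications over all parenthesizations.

Adjacent pairs: M₁M₂ = 7·11·2 = 154; M₂M₃ = 11·2·4 = 88; M₃M₄ = 2·4·13 = 104.
Length 3: M₁..M₃: k=1: 0+88+7·11·4=396; k=2: 154+0+7·2·4=210 → min 210 | M₂..M₄: k=2: 0+104+11·2·13=390; k=3: 88+0+11·4·13=660 → min 390.
Length 4: M₁..M₄: k=1: 0+390+7·11·13=1391; k=2: 154+104+7·2·13=440; k=3: 210+0+7·4·13=574 → min 440.
Optimal order: ((M₁M₂)(M₃M₄)) with cost 440.

440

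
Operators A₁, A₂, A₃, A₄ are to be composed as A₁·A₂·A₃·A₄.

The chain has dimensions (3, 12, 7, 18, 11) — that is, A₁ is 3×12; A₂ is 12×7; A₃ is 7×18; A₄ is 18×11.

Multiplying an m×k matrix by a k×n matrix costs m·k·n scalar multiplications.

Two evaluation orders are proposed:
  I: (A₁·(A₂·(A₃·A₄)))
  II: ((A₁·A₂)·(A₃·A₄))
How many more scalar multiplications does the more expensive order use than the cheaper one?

837

Order I = (A₁·(A₂·(A₃·A₄))): (A₃·A₄): 7×18 by 18×11 → 7×11, cost 7·18·11 = 1386; (A₂·(A₃·A₄)): 12×7 by 7×11 → 12×11, cost 12·7·11 = 924; cumulative 2310; (A₁·(A₂·(A₃·A₄))): 3×12 by 12×11 → 3×11, cost 3·12·11 = 396; cumulative 2706. Total 2706.
Order II = ((A₁·A₂)·(A₃·A₄)): (A₁·A₂): 3×12 by 12×7 → 3×7, cost 3·12·7 = 252; (A₃·A₄): 7×18 by 18×11 → 7×11, cost 7·18·11 = 1386; ((A₁·A₂)·(A₃·A₄)): 3×7 by 7×11 → 3×11, cost 3·7·11 = 231; cumulative 1869. Total 1869.
Difference: |2706 − 1869| = 837.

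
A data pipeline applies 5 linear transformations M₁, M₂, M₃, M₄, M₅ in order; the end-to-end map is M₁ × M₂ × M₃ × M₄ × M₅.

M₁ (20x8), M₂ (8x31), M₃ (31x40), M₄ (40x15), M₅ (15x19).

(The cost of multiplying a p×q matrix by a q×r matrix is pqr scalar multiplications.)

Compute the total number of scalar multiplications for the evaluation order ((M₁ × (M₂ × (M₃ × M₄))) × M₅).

30420

(M₃ × M₄): 31×40 by 40×15 → 31×15, cost 31·40·15 = 18600
(M₂ × (M₃ × M₄)): 8×31 by 31×15 → 8×15, cost 8·31·15 = 3720; cumulative 22320
(M₁ × (M₂ × (M₃ × M₄))): 20×8 by 8×15 → 20×15, cost 20·8·15 = 2400; cumulative 24720
((M₁ × (M₂ × (M₃ × M₄))) × M₅): 20×15 by 15×19 → 20×19, cost 20·15·19 = 5700; cumulative 30420
Total: 30420 scalar multiplications.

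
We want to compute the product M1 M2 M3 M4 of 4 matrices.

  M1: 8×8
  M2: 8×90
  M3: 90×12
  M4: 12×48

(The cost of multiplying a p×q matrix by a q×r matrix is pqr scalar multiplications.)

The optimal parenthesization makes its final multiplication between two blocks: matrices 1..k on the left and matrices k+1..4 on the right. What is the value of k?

Adjacent pairs: M1M2 = 8·8·90 = 5760; M2M3 = 8·90·12 = 8640; M3M4 = 90·12·48 = 51840.
Length 3: M1..M3: k=1: 0+8640+8·8·12=9408; k=2: 5760+0+8·90·12=14400 → min 9408 | M2..M4: k=2: 0+51840+8·90·48=86400; k=3: 8640+0+8·12·48=13248 → min 13248.
Top-level splits: k=1: (M1..M1)·(M2..M4) → 0+13248+8·8·48 = 16320; k=2: (M1..M2)·(M3..M4) → 5760+51840+8·90·48 = 92160; k=3: (M1..M3)·(M4..M4) → 9408+0+8·12·48 = 14016.
Best split is after M3, i.e. k = 3.

3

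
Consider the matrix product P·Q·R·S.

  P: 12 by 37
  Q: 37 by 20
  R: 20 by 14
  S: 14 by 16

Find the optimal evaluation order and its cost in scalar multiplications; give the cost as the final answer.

14928

Adjacent pairs: PQ = 12·37·20 = 8880; QR = 37·20·14 = 10360; RS = 20·14·16 = 4480.
Length 3: P..R: k=1: 0+10360+12·37·14=16576; k=2: 8880+0+12·20·14=12240 → min 12240 | Q..S: k=2: 0+4480+37·20·16=16320; k=3: 10360+0+37·14·16=18648 → min 16320.
Length 4: P..S: k=1: 0+16320+12·37·16=23424; k=2: 8880+4480+12·20·16=17200; k=3: 12240+0+12·14·16=14928 → min 14928.
Optimal parenthesization: (((P·Q)·R)·S) with cost 14928.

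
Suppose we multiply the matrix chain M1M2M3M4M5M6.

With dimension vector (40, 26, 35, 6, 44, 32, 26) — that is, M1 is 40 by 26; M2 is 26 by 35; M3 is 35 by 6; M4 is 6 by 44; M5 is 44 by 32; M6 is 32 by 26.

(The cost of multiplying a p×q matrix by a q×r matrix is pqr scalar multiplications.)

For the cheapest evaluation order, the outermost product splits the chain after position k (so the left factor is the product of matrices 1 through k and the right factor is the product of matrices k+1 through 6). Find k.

3

Adjacent pairs: M1M2 = 40·26·35 = 36400; M2M3 = 26·35·6 = 5460; M3M4 = 35·6·44 = 9240; M4M5 = 6·44·32 = 8448; M5M6 = 44·32·26 = 36608.
Length 3: M1..M3: k=1: 0+5460+40·26·6=11700; k=2: 36400+0+40·35·6=44800 → min 11700 | M2..M4: k=2: 0+9240+26·35·44=49280; k=3: 5460+0+26·6·44=12324 → min 12324 | M3..M5: k=3: 0+8448+35·6·32=15168; k=4: 9240+0+35·44·32=58520 → min 15168 | M4..M6: k=4: 0+36608+6·44·26=43472; k=5: 8448+0+6·32·26=13440 → min 13440.
Length 4: M1..M4: k=1: 0+12324+40·26·44=58084; k=2: 36400+9240+40·35·44=107240; k=3: 11700+0+40·6·44=22260 → min 22260 | M2..M5: k=2: 0+15168+26·35·32=44288; k=3: 5460+8448+26·6·32=18900; k=4: 12324+0+26·44·32=48932 → min 18900 | M3..M6: k=3: 0+13440+35·6·26=18900; k=4: 9240+36608+35·44·26=85888; k=5: 15168+0+35·32·26=44288 → min 18900.
Length 5: M1..M5: k=1: 0+18900+40·26·32=52180; k=2: 36400+15168+40·35·32=96368; k=3: 11700+8448+40·6·32=27828; k=4: 22260+0+40·44·32=78580 → min 27828 | M2..M6: k=2: 0+18900+26·35·26=42560; k=3: 5460+13440+26·6·26=22956; k=4: 12324+36608+26·44·26=78676; k=5: 18900+0+26·32·26=40532 → min 22956.
Top-level splits: k=1: (M1..M1)·(M2..M6) → 0+22956+40·26·26 = 49996; k=2: (M1..M2)·(M3..M6) → 36400+18900+40·35·26 = 91700; k=3: (M1..M3)·(M4..M6) → 11700+13440+40·6·26 = 31380; k=4: (M1..M4)·(M5..M6) → 22260+36608+40·44·26 = 104628; k=5: (M1..M5)·(M6..M6) → 27828+0+40·32·26 = 61108.
Best split is after M3, i.e. k = 3.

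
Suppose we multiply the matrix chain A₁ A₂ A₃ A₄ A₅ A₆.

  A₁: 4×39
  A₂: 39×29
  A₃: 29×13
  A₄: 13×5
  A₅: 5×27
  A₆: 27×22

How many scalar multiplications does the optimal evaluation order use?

9208

Adjacent pairs: A₁A₂ = 4·39·29 = 4524; A₂A₃ = 39·29·13 = 14703; A₃A₄ = 29·13·5 = 1885; A₄A₅ = 13·5·27 = 1755; A₅A₆ = 5·27·22 = 2970.
Length 3: A₁..A₃: k=1: 0+14703+4·39·13=16731; k=2: 4524+0+4·29·13=6032 → min 6032 | A₂..A₄: k=2: 0+1885+39·29·5=7540; k=3: 14703+0+39·13·5=17238 → min 7540 | A₃..A₅: k=3: 0+1755+29·13·27=11934; k=4: 1885+0+29·5·27=5800 → min 5800 | A₄..A₆: k=4: 0+2970+13·5·22=4400; k=5: 1755+0+13·27·22=9477 → min 4400.
Length 4: A₁..A₄: k=1: 0+7540+4·39·5=8320; k=2: 4524+1885+4·29·5=6989; k=3: 6032+0+4·13·5=6292 → min 6292 | A₂..A₅: k=2: 0+5800+39·29·27=36337; k=3: 14703+1755+39·13·27=30147; k=4: 7540+0+39·5·27=12805 → min 12805 | A₃..A₆: k=3: 0+4400+29·13·22=12694; k=4: 1885+2970+29·5·22=8045; k=5: 5800+0+29·27·22=23026 → min 8045.
Length 5: A₁..A₅: k=1: 0+12805+4·39·27=17017; k=2: 4524+5800+4·29·27=13456; k=3: 6032+1755+4·13·27=9191; k=4: 6292+0+4·5·27=6832 → min 6832 | A₂..A₆: k=2: 0+8045+39·29·22=32927; k=3: 14703+4400+39·13·22=30257; k=4: 7540+2970+39·5·22=14800; k=5: 12805+0+39·27·22=35971 → min 14800.
Length 6: A₁..A₆: k=1: 0+14800+4·39·22=18232; k=2: 4524+8045+4·29·22=15121; k=3: 6032+4400+4·13·22=11576; k=4: 6292+2970+4·5·22=9702; k=5: 6832+0+4·27·22=9208 → min 9208.
Optimal order: (((((A₁ A₂) A₃) A₄) A₅) A₆) with cost 9208.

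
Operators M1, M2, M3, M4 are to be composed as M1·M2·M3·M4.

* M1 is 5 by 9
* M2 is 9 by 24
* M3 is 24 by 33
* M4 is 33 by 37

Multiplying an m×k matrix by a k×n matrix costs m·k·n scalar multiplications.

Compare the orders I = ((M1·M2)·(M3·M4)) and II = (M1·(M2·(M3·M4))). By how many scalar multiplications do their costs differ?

4137

Order I = ((M1·M2)·(M3·M4)): (M1·M2): 5×9 by 9×24 → 5×24, cost 5·9·24 = 1080; (M3·M4): 24×33 by 33×37 → 24×37, cost 24·33·37 = 29304; ((M1·M2)·(M3·M4)): 5×24 by 24×37 → 5×37, cost 5·24·37 = 4440; cumulative 34824. Total 34824.
Order II = (M1·(M2·(M3·M4))): (M3·M4): 24×33 by 33×37 → 24×37, cost 24·33·37 = 29304; (M2·(M3·M4)): 9×24 by 24×37 → 9×37, cost 9·24·37 = 7992; cumulative 37296; (M1·(M2·(M3·M4))): 5×9 by 9×37 → 5×37, cost 5·9·37 = 1665; cumulative 38961. Total 38961.
Difference: |34824 − 38961| = 4137.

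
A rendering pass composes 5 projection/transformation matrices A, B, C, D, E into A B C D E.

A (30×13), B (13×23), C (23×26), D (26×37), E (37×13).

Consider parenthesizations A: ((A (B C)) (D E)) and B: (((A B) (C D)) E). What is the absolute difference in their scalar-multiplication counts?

30496

Order A = ((A (B C)) (D E)): (B C): 13×23 by 23×26 → 13×26, cost 13·23·26 = 7774; (A (B C)): 30×13 by 13×26 → 30×26, cost 30·13·26 = 10140; cumulative 17914; (D E): 26×37 by 37×13 → 26×13, cost 26·37·13 = 12506; ((A (B C)) (D E)): 30×26 by 26×13 → 30×13, cost 30·26·13 = 10140; cumulative 40560. Total 40560.
Order B = (((A B) (C D)) E): (A B): 30×13 by 13×23 → 30×23, cost 30·13·23 = 8970; (C D): 23×26 by 26×37 → 23×37, cost 23·26·37 = 22126; ((A B) (C D)): 30×23 by 23×37 → 30×37, cost 30·23·37 = 25530; cumulative 56626; (((A B) (C D)) E): 30×37 by 37×13 → 30×13, cost 30·37·13 = 14430; cumulative 71056. Total 71056.
Difference: |40560 − 71056| = 30496.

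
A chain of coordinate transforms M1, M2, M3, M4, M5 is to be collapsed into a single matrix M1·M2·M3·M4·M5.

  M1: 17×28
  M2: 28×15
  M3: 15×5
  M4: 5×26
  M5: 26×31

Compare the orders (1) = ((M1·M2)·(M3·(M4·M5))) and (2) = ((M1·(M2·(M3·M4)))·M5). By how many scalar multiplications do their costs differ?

Order (1) = ((M1·M2)·(M3·(M4·M5))): (M1·M2): 17×28 by 28×15 → 17×15, cost 17·28·15 = 7140; (M4·M5): 5×26 by 26×31 → 5×31, cost 5·26·31 = 4030; (M3·(M4·M5)): 15×5 by 5×31 → 15×31, cost 15·5·31 = 2325; cumulative 6355; ((M1·M2)·(M3·(M4·M5))): 17×15 by 15×31 → 17×31, cost 17·15·31 = 7905; cumulative 21400. Total 21400.
Order (2) = ((M1·(M2·(M3·M4)))·M5): (M3·M4): 15×5 by 5×26 → 15×26, cost 15·5·26 = 1950; (M2·(M3·M4)): 28×15 by 15×26 → 28×26, cost 28·15·26 = 10920; cumulative 12870; (M1·(M2·(M3·M4))): 17×28 by 28×26 → 17×26, cost 17·28·26 = 12376; cumulative 25246; ((M1·(M2·(M3·M4)))·M5): 17×26 by 26×31 → 17×31, cost 17·26·31 = 13702; cumulative 38948. Total 38948.
Difference: |21400 − 38948| = 17548.

17548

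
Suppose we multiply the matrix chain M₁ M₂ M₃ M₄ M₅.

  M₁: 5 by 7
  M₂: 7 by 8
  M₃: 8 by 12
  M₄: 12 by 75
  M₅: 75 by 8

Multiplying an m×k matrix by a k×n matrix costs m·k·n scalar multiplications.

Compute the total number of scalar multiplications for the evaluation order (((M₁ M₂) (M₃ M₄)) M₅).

13480

(M₁ M₂): 5×7 by 7×8 → 5×8, cost 5·7·8 = 280
(M₃ M₄): 8×12 by 12×75 → 8×75, cost 8·12·75 = 7200
((M₁ M₂) (M₃ M₄)): 5×8 by 8×75 → 5×75, cost 5·8·75 = 3000; cumulative 10480
(((M₁ M₂) (M₃ M₄)) M₅): 5×75 by 75×8 → 5×8, cost 5·75·8 = 3000; cumulative 13480
Total: 13480 scalar multiplications.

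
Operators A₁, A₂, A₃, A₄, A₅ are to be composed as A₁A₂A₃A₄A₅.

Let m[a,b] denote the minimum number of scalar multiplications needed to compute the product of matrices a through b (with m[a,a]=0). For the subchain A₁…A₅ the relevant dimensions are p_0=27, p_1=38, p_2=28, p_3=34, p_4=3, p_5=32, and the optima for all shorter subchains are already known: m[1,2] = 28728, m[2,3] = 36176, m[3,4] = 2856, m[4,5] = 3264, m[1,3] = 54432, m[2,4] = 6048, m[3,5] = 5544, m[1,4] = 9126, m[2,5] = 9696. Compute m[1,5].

11718

m[1,5] = min over k∈[1,4] of m[1,k]+m[k+1,5]+p_{0}·p_k·p_{5}.
k=1: 0 + 9696 + 27·38·32 = 42528; k=2: 28728 + 5544 + 27·28·32 = 58464; k=3: 54432 + 3264 + 27·34·32 = 87072; k=4: 9126 + 0 + 27·3·32 = 11718.
Minimum: 11718 at k=4.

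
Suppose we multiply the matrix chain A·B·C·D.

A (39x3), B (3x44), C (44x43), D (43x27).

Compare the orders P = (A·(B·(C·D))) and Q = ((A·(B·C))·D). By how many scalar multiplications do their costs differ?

1821

Order P = (A·(B·(C·D))): (C·D): 44×43 by 43×27 → 44×27, cost 44·43·27 = 51084; (B·(C·D)): 3×44 by 44×27 → 3×27, cost 3·44·27 = 3564; cumulative 54648; (A·(B·(C·D))): 39×3 by 3×27 → 39×27, cost 39·3·27 = 3159; cumulative 57807. Total 57807.
Order Q = ((A·(B·C))·D): (B·C): 3×44 by 44×43 → 3×43, cost 3·44·43 = 5676; (A·(B·C)): 39×3 by 3×43 → 39×43, cost 39·3·43 = 5031; cumulative 10707; ((A·(B·C))·D): 39×43 by 43×27 → 39×27, cost 39·43·27 = 45279; cumulative 55986. Total 55986.
Difference: |57807 − 55986| = 1821.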